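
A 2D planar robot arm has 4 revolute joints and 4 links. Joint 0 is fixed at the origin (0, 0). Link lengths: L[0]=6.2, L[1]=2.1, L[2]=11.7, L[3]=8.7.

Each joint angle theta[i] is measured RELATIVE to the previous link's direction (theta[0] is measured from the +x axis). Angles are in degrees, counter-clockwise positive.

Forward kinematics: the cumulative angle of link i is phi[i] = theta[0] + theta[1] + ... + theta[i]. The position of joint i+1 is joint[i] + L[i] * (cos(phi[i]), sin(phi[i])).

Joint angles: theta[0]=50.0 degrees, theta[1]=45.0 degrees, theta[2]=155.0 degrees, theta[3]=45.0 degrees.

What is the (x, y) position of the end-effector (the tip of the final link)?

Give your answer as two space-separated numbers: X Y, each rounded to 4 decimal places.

joint[0] = (0.0000, 0.0000)  (base)
link 0: phi[0] = 50 = 50 deg
  cos(50 deg) = 0.6428, sin(50 deg) = 0.7660
  joint[1] = (0.0000, 0.0000) + 6.2 * (0.6428, 0.7660) = (0.0000 + 3.9853, 0.0000 + 4.7495) = (3.9853, 4.7495)
link 1: phi[1] = 50 + 45 = 95 deg
  cos(95 deg) = -0.0872, sin(95 deg) = 0.9962
  joint[2] = (3.9853, 4.7495) + 2.1 * (-0.0872, 0.9962) = (3.9853 + -0.1830, 4.7495 + 2.0920) = (3.8023, 6.8415)
link 2: phi[2] = 50 + 45 + 155 = 250 deg
  cos(250 deg) = -0.3420, sin(250 deg) = -0.9397
  joint[3] = (3.8023, 6.8415) + 11.7 * (-0.3420, -0.9397) = (3.8023 + -4.0016, 6.8415 + -10.9944) = (-0.1994, -4.1529)
link 3: phi[3] = 50 + 45 + 155 + 45 = 295 deg
  cos(295 deg) = 0.4226, sin(295 deg) = -0.9063
  joint[4] = (-0.1994, -4.1529) + 8.7 * (0.4226, -0.9063) = (-0.1994 + 3.6768, -4.1529 + -7.8849) = (3.4774, -12.0378)
End effector: (3.4774, -12.0378)

Answer: 3.4774 -12.0378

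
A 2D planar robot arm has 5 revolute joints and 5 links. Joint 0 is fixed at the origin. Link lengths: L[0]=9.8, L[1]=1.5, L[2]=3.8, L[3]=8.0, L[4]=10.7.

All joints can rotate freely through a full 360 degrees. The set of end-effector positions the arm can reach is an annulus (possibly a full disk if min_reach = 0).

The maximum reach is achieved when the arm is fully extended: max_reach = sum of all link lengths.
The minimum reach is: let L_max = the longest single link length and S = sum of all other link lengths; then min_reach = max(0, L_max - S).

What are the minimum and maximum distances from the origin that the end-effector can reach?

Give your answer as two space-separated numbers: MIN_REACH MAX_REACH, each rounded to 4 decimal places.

Answer: 0.0000 33.8000

Derivation:
Link lengths: [9.8, 1.5, 3.8, 8.0, 10.7]
max_reach = 9.8 + 1.5 + 3.8 + 8 + 10.7 = 33.8
L_max = max([9.8, 1.5, 3.8, 8.0, 10.7]) = 10.7
S (sum of others) = 33.8 - 10.7 = 23.1
min_reach = max(0, 10.7 - 23.1) = max(0, -12.4) = 0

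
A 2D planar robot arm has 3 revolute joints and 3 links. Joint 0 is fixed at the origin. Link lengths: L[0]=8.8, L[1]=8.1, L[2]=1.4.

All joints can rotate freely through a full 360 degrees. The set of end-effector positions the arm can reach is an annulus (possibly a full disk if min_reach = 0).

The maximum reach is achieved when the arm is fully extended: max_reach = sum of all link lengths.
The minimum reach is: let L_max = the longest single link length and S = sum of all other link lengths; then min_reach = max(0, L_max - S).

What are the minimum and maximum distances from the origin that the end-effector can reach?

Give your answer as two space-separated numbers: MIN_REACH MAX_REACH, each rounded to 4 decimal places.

Answer: 0.0000 18.3000

Derivation:
Link lengths: [8.8, 8.1, 1.4]
max_reach = 8.8 + 8.1 + 1.4 = 18.3
L_max = max([8.8, 8.1, 1.4]) = 8.8
S (sum of others) = 18.3 - 8.8 = 9.5
min_reach = max(0, 8.8 - 9.5) = max(0, -0.7) = 0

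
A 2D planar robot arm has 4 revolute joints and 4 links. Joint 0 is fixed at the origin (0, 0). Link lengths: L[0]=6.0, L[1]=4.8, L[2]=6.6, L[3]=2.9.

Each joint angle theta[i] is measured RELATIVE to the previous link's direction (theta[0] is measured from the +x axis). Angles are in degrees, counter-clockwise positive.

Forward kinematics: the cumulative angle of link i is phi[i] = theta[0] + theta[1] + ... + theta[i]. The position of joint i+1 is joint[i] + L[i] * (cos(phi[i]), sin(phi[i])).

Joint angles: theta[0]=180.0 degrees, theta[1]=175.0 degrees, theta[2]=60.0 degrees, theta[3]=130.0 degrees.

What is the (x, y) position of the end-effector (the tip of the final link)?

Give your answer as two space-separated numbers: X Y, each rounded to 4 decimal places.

Answer: -0.3216 4.7353

Derivation:
joint[0] = (0.0000, 0.0000)  (base)
link 0: phi[0] = 180 = 180 deg
  cos(180 deg) = -1.0000, sin(180 deg) = 0.0000
  joint[1] = (0.0000, 0.0000) + 6 * (-1.0000, 0.0000) = (0.0000 + -6.0000, 0.0000 + 0.0000) = (-6.0000, 0.0000)
link 1: phi[1] = 180 + 175 = 355 deg
  cos(355 deg) = 0.9962, sin(355 deg) = -0.0872
  joint[2] = (-6.0000, 0.0000) + 4.8 * (0.9962, -0.0872) = (-6.0000 + 4.7817, 0.0000 + -0.4183) = (-1.2183, -0.4183)
link 2: phi[2] = 180 + 175 + 60 = 415 deg
  cos(415 deg) = 0.5736, sin(415 deg) = 0.8192
  joint[3] = (-1.2183, -0.4183) + 6.6 * (0.5736, 0.8192) = (-1.2183 + 3.7856, -0.4183 + 5.4064) = (2.5673, 4.9881)
link 3: phi[3] = 180 + 175 + 60 + 130 = 545 deg
  cos(545 deg) = -0.9962, sin(545 deg) = -0.0872
  joint[4] = (2.5673, 4.9881) + 2.9 * (-0.9962, -0.0872) = (2.5673 + -2.8890, 4.9881 + -0.2528) = (-0.3216, 4.7353)
End effector: (-0.3216, 4.7353)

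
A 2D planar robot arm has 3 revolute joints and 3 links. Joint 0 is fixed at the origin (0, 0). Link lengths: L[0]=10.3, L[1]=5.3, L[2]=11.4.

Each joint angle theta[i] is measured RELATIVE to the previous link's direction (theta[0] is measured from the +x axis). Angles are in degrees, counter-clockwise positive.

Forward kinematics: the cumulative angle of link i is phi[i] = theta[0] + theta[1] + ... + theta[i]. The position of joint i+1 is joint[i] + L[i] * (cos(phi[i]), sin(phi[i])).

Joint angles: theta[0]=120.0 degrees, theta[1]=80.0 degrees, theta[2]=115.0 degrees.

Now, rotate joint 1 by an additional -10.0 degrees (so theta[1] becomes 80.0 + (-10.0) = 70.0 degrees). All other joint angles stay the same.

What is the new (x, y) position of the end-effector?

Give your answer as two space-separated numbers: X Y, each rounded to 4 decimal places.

Answer: -3.8307 -1.3386

Derivation:
joint[0] = (0.0000, 0.0000)  (base)
link 0: phi[0] = 120 = 120 deg
  cos(120 deg) = -0.5000, sin(120 deg) = 0.8660
  joint[1] = (0.0000, 0.0000) + 10.3 * (-0.5000, 0.8660) = (0.0000 + -5.1500, 0.0000 + 8.9201) = (-5.1500, 8.9201)
link 1: phi[1] = 120 + 70 = 190 deg
  cos(190 deg) = -0.9848, sin(190 deg) = -0.1736
  joint[2] = (-5.1500, 8.9201) + 5.3 * (-0.9848, -0.1736) = (-5.1500 + -5.2195, 8.9201 + -0.9203) = (-10.3695, 7.9997)
link 2: phi[2] = 120 + 70 + 115 = 305 deg
  cos(305 deg) = 0.5736, sin(305 deg) = -0.8192
  joint[3] = (-10.3695, 7.9997) + 11.4 * (0.5736, -0.8192) = (-10.3695 + 6.5388, 7.9997 + -9.3383) = (-3.8307, -1.3386)
End effector: (-3.8307, -1.3386)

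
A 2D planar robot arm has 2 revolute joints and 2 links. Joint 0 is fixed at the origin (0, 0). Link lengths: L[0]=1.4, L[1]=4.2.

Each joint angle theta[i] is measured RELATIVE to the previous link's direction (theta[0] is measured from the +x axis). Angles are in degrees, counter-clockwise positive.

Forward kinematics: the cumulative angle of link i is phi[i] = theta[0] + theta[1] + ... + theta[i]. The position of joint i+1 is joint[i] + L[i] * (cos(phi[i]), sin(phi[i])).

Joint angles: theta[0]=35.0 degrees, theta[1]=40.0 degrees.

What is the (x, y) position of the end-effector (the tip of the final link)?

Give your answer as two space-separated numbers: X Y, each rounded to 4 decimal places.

Answer: 2.2339 4.8599

Derivation:
joint[0] = (0.0000, 0.0000)  (base)
link 0: phi[0] = 35 = 35 deg
  cos(35 deg) = 0.8192, sin(35 deg) = 0.5736
  joint[1] = (0.0000, 0.0000) + 1.4 * (0.8192, 0.5736) = (0.0000 + 1.1468, 0.0000 + 0.8030) = (1.1468, 0.8030)
link 1: phi[1] = 35 + 40 = 75 deg
  cos(75 deg) = 0.2588, sin(75 deg) = 0.9659
  joint[2] = (1.1468, 0.8030) + 4.2 * (0.2588, 0.9659) = (1.1468 + 1.0870, 0.8030 + 4.0569) = (2.2339, 4.8599)
End effector: (2.2339, 4.8599)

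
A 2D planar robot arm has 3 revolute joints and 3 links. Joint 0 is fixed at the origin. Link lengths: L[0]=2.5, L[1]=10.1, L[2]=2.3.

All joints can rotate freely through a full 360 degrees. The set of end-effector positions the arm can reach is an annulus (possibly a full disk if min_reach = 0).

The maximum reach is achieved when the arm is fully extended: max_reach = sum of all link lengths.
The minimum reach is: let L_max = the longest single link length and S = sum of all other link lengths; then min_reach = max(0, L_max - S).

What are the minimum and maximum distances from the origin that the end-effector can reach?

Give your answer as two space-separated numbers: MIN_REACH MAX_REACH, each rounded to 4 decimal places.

Link lengths: [2.5, 10.1, 2.3]
max_reach = 2.5 + 10.1 + 2.3 = 14.9
L_max = max([2.5, 10.1, 2.3]) = 10.1
S (sum of others) = 14.9 - 10.1 = 4.8
min_reach = max(0, 10.1 - 4.8) = max(0, 5.3) = 5.3

Answer: 5.3000 14.9000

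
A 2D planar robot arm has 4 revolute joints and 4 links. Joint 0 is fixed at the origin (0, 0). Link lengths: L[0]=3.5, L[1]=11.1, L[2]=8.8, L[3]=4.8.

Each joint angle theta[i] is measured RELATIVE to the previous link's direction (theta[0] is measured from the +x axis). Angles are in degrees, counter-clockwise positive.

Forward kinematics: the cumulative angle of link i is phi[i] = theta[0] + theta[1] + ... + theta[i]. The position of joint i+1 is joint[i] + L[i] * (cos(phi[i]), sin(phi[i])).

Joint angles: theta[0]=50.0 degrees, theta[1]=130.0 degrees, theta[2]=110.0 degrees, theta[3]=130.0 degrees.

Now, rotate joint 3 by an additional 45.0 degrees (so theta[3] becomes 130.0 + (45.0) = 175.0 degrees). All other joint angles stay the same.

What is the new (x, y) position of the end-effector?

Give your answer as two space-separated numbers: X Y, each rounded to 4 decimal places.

joint[0] = (0.0000, 0.0000)  (base)
link 0: phi[0] = 50 = 50 deg
  cos(50 deg) = 0.6428, sin(50 deg) = 0.7660
  joint[1] = (0.0000, 0.0000) + 3.5 * (0.6428, 0.7660) = (0.0000 + 2.2498, 0.0000 + 2.6812) = (2.2498, 2.6812)
link 1: phi[1] = 50 + 130 = 180 deg
  cos(180 deg) = -1.0000, sin(180 deg) = 0.0000
  joint[2] = (2.2498, 2.6812) + 11.1 * (-1.0000, 0.0000) = (2.2498 + -11.1000, 2.6812 + 0.0000) = (-8.8502, 2.6812)
link 2: phi[2] = 50 + 130 + 110 = 290 deg
  cos(290 deg) = 0.3420, sin(290 deg) = -0.9397
  joint[3] = (-8.8502, 2.6812) + 8.8 * (0.3420, -0.9397) = (-8.8502 + 3.0098, 2.6812 + -8.2693) = (-5.8405, -5.5881)
link 3: phi[3] = 50 + 130 + 110 + 175 = 465 deg
  cos(465 deg) = -0.2588, sin(465 deg) = 0.9659
  joint[4] = (-5.8405, -5.5881) + 4.8 * (-0.2588, 0.9659) = (-5.8405 + -1.2423, -5.5881 + 4.6364) = (-7.0828, -0.9517)
End effector: (-7.0828, -0.9517)

Answer: -7.0828 -0.9517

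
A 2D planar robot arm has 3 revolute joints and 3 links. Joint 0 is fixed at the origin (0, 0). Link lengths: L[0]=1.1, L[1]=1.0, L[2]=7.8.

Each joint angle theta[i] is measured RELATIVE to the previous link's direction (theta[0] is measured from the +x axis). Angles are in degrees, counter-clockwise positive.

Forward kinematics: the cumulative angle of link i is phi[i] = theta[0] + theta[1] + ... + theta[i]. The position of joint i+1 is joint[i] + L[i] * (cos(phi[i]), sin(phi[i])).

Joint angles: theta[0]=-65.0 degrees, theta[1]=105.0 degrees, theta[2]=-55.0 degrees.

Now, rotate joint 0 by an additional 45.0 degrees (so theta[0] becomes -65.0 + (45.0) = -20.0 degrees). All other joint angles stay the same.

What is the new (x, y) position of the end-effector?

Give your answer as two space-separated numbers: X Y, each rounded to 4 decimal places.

joint[0] = (0.0000, 0.0000)  (base)
link 0: phi[0] = -20 = -20 deg
  cos(-20 deg) = 0.9397, sin(-20 deg) = -0.3420
  joint[1] = (0.0000, 0.0000) + 1.1 * (0.9397, -0.3420) = (0.0000 + 1.0337, 0.0000 + -0.3762) = (1.0337, -0.3762)
link 1: phi[1] = -20 + 105 = 85 deg
  cos(85 deg) = 0.0872, sin(85 deg) = 0.9962
  joint[2] = (1.0337, -0.3762) + 1 * (0.0872, 0.9962) = (1.0337 + 0.0872, -0.3762 + 0.9962) = (1.1208, 0.6200)
link 2: phi[2] = -20 + 105 + -55 = 30 deg
  cos(30 deg) = 0.8660, sin(30 deg) = 0.5000
  joint[3] = (1.1208, 0.6200) + 7.8 * (0.8660, 0.5000) = (1.1208 + 6.7550, 0.6200 + 3.9000) = (7.8758, 4.5200)
End effector: (7.8758, 4.5200)

Answer: 7.8758 4.5200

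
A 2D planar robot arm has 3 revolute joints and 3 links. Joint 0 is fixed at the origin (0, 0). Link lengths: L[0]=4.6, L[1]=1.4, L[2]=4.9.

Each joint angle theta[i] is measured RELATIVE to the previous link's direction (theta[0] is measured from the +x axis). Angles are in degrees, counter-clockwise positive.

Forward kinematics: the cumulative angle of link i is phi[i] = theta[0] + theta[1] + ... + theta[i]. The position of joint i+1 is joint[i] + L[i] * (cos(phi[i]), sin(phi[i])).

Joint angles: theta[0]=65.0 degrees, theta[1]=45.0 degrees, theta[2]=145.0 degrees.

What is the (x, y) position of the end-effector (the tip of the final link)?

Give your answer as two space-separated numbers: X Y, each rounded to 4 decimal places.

joint[0] = (0.0000, 0.0000)  (base)
link 0: phi[0] = 65 = 65 deg
  cos(65 deg) = 0.4226, sin(65 deg) = 0.9063
  joint[1] = (0.0000, 0.0000) + 4.6 * (0.4226, 0.9063) = (0.0000 + 1.9440, 0.0000 + 4.1690) = (1.9440, 4.1690)
link 1: phi[1] = 65 + 45 = 110 deg
  cos(110 deg) = -0.3420, sin(110 deg) = 0.9397
  joint[2] = (1.9440, 4.1690) + 1.4 * (-0.3420, 0.9397) = (1.9440 + -0.4788, 4.1690 + 1.3156) = (1.4652, 5.4846)
link 2: phi[2] = 65 + 45 + 145 = 255 deg
  cos(255 deg) = -0.2588, sin(255 deg) = -0.9659
  joint[3] = (1.4652, 5.4846) + 4.9 * (-0.2588, -0.9659) = (1.4652 + -1.2682, 5.4846 + -4.7330) = (0.1970, 0.7515)
End effector: (0.1970, 0.7515)

Answer: 0.1970 0.7515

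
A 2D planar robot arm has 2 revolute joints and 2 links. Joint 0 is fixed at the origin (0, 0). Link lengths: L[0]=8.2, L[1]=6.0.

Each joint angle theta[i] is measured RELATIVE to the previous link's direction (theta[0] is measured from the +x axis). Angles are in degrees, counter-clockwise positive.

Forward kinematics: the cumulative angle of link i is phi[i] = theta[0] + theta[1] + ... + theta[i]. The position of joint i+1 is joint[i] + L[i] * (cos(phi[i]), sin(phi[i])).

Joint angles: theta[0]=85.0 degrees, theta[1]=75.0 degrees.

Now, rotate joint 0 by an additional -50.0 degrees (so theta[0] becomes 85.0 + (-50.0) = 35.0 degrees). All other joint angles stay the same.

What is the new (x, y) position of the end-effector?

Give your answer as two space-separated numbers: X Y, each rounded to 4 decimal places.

joint[0] = (0.0000, 0.0000)  (base)
link 0: phi[0] = 35 = 35 deg
  cos(35 deg) = 0.8192, sin(35 deg) = 0.5736
  joint[1] = (0.0000, 0.0000) + 8.2 * (0.8192, 0.5736) = (0.0000 + 6.7170, 0.0000 + 4.7033) = (6.7170, 4.7033)
link 1: phi[1] = 35 + 75 = 110 deg
  cos(110 deg) = -0.3420, sin(110 deg) = 0.9397
  joint[2] = (6.7170, 4.7033) + 6 * (-0.3420, 0.9397) = (6.7170 + -2.0521, 4.7033 + 5.6382) = (4.6649, 10.3415)
End effector: (4.6649, 10.3415)

Answer: 4.6649 10.3415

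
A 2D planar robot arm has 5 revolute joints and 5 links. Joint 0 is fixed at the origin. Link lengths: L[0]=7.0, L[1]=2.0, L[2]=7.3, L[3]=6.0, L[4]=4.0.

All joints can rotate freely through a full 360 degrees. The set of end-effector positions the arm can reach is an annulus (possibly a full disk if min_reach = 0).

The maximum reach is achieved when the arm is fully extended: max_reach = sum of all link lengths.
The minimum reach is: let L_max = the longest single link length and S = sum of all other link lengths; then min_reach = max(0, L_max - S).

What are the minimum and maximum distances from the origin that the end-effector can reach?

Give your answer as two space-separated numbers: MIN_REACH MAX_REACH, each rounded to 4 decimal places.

Link lengths: [7.0, 2.0, 7.3, 6.0, 4.0]
max_reach = 7 + 2 + 7.3 + 6 + 4 = 26.3
L_max = max([7.0, 2.0, 7.3, 6.0, 4.0]) = 7.3
S (sum of others) = 26.3 - 7.3 = 19
min_reach = max(0, 7.3 - 19) = max(0, -11.7) = 0

Answer: 0.0000 26.3000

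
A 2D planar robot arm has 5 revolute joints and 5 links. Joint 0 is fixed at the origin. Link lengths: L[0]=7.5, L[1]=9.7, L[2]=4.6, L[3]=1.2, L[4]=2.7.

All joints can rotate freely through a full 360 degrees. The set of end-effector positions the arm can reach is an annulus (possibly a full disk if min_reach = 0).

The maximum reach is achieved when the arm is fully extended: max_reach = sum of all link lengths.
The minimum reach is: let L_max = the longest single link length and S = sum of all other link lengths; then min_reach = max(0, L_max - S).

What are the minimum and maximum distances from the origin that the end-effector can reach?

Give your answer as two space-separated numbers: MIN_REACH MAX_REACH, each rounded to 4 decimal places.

Link lengths: [7.5, 9.7, 4.6, 1.2, 2.7]
max_reach = 7.5 + 9.7 + 4.6 + 1.2 + 2.7 = 25.7
L_max = max([7.5, 9.7, 4.6, 1.2, 2.7]) = 9.7
S (sum of others) = 25.7 - 9.7 = 16
min_reach = max(0, 9.7 - 16) = max(0, -6.3) = 0

Answer: 0.0000 25.7000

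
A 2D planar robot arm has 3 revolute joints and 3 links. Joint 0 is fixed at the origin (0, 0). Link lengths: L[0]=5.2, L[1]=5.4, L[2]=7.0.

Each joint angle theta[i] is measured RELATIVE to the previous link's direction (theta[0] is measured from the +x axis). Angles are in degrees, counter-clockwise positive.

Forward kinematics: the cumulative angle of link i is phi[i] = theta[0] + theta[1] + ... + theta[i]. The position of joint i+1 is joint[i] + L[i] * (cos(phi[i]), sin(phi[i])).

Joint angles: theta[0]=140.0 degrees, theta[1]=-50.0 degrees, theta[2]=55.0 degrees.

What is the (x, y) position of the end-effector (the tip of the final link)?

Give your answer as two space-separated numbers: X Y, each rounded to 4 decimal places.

joint[0] = (0.0000, 0.0000)  (base)
link 0: phi[0] = 140 = 140 deg
  cos(140 deg) = -0.7660, sin(140 deg) = 0.6428
  joint[1] = (0.0000, 0.0000) + 5.2 * (-0.7660, 0.6428) = (0.0000 + -3.9834, 0.0000 + 3.3425) = (-3.9834, 3.3425)
link 1: phi[1] = 140 + -50 = 90 deg
  cos(90 deg) = 0.0000, sin(90 deg) = 1.0000
  joint[2] = (-3.9834, 3.3425) + 5.4 * (0.0000, 1.0000) = (-3.9834 + 0.0000, 3.3425 + 5.4000) = (-3.9834, 8.7425)
link 2: phi[2] = 140 + -50 + 55 = 145 deg
  cos(145 deg) = -0.8192, sin(145 deg) = 0.5736
  joint[3] = (-3.9834, 8.7425) + 7 * (-0.8192, 0.5736) = (-3.9834 + -5.7341, 8.7425 + 4.0150) = (-9.7175, 12.7575)
End effector: (-9.7175, 12.7575)

Answer: -9.7175 12.7575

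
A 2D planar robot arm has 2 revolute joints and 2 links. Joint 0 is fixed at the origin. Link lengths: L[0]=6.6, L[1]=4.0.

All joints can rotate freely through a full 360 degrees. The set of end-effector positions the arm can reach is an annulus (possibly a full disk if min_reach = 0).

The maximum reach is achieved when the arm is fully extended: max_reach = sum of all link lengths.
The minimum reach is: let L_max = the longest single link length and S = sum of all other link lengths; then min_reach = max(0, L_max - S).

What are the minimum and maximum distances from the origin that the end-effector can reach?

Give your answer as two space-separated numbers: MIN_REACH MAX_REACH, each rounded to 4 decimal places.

Link lengths: [6.6, 4.0]
max_reach = 6.6 + 4 = 10.6
L_max = max([6.6, 4.0]) = 6.6
S (sum of others) = 10.6 - 6.6 = 4
min_reach = max(0, 6.6 - 4) = max(0, 2.6) = 2.6

Answer: 2.6000 10.6000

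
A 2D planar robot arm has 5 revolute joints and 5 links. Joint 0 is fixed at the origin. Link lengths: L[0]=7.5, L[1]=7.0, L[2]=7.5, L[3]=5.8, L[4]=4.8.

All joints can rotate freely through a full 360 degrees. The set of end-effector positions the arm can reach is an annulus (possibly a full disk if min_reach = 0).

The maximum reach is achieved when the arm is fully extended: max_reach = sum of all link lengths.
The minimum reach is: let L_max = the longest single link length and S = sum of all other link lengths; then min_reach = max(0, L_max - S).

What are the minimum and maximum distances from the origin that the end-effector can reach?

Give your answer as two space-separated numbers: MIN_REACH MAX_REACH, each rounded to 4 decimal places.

Answer: 0.0000 32.6000

Derivation:
Link lengths: [7.5, 7.0, 7.5, 5.8, 4.8]
max_reach = 7.5 + 7 + 7.5 + 5.8 + 4.8 = 32.6
L_max = max([7.5, 7.0, 7.5, 5.8, 4.8]) = 7.5
S (sum of others) = 32.6 - 7.5 = 25.1
min_reach = max(0, 7.5 - 25.1) = max(0, -17.6) = 0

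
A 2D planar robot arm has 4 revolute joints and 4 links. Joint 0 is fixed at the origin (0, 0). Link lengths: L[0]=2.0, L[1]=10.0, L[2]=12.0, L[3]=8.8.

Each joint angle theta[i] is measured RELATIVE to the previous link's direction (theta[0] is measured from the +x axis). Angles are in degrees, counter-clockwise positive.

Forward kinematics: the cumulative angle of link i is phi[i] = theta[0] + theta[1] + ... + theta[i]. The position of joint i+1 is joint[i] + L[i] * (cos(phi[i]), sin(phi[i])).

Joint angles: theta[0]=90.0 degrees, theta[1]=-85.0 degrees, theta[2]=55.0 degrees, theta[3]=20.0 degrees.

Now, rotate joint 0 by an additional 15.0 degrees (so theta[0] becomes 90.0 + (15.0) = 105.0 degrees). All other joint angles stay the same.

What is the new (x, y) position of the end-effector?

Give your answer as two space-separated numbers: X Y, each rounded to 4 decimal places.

joint[0] = (0.0000, 0.0000)  (base)
link 0: phi[0] = 105 = 105 deg
  cos(105 deg) = -0.2588, sin(105 deg) = 0.9659
  joint[1] = (0.0000, 0.0000) + 2 * (-0.2588, 0.9659) = (0.0000 + -0.5176, 0.0000 + 1.9319) = (-0.5176, 1.9319)
link 1: phi[1] = 105 + -85 = 20 deg
  cos(20 deg) = 0.9397, sin(20 deg) = 0.3420
  joint[2] = (-0.5176, 1.9319) + 10 * (0.9397, 0.3420) = (-0.5176 + 9.3969, 1.9319 + 3.4202) = (8.8793, 5.3521)
link 2: phi[2] = 105 + -85 + 55 = 75 deg
  cos(75 deg) = 0.2588, sin(75 deg) = 0.9659
  joint[3] = (8.8793, 5.3521) + 12 * (0.2588, 0.9659) = (8.8793 + 3.1058, 5.3521 + 11.5911) = (11.9851, 16.9432)
link 3: phi[3] = 105 + -85 + 55 + 20 = 95 deg
  cos(95 deg) = -0.0872, sin(95 deg) = 0.9962
  joint[4] = (11.9851, 16.9432) + 8.8 * (-0.0872, 0.9962) = (11.9851 + -0.7670, 16.9432 + 8.7665) = (11.2181, 25.7097)
End effector: (11.2181, 25.7097)

Answer: 11.2181 25.7097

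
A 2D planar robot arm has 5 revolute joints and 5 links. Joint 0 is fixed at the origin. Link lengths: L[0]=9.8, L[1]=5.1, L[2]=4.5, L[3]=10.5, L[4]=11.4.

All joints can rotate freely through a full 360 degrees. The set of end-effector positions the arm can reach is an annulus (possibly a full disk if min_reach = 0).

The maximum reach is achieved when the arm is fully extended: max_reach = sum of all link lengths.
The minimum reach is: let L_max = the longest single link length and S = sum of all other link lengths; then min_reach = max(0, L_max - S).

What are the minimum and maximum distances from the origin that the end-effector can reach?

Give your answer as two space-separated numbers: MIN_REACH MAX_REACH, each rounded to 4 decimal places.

Answer: 0.0000 41.3000

Derivation:
Link lengths: [9.8, 5.1, 4.5, 10.5, 11.4]
max_reach = 9.8 + 5.1 + 4.5 + 10.5 + 11.4 = 41.3
L_max = max([9.8, 5.1, 4.5, 10.5, 11.4]) = 11.4
S (sum of others) = 41.3 - 11.4 = 29.9
min_reach = max(0, 11.4 - 29.9) = max(0, -18.5) = 0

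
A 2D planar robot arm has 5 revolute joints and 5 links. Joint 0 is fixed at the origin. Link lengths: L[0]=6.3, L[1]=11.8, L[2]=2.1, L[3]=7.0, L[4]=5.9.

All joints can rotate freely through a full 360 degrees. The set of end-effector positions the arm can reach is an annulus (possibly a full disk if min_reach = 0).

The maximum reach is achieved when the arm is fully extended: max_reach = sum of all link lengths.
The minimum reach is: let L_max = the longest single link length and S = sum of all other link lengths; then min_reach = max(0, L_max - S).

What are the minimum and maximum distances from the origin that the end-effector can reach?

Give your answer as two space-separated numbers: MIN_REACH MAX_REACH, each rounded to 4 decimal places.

Link lengths: [6.3, 11.8, 2.1, 7.0, 5.9]
max_reach = 6.3 + 11.8 + 2.1 + 7 + 5.9 = 33.1
L_max = max([6.3, 11.8, 2.1, 7.0, 5.9]) = 11.8
S (sum of others) = 33.1 - 11.8 = 21.3
min_reach = max(0, 11.8 - 21.3) = max(0, -9.5) = 0

Answer: 0.0000 33.1000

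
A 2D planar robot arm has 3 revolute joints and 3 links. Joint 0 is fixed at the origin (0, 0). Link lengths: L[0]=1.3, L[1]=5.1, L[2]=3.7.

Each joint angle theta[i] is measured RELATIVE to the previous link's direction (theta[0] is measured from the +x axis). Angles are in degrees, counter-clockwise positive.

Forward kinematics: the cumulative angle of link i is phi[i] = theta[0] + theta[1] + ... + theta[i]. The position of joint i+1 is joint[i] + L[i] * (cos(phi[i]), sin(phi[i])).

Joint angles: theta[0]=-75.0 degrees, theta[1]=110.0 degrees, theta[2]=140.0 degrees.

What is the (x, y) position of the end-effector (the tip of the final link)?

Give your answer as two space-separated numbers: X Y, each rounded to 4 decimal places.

joint[0] = (0.0000, 0.0000)  (base)
link 0: phi[0] = -75 = -75 deg
  cos(-75 deg) = 0.2588, sin(-75 deg) = -0.9659
  joint[1] = (0.0000, 0.0000) + 1.3 * (0.2588, -0.9659) = (0.0000 + 0.3365, 0.0000 + -1.2557) = (0.3365, -1.2557)
link 1: phi[1] = -75 + 110 = 35 deg
  cos(35 deg) = 0.8192, sin(35 deg) = 0.5736
  joint[2] = (0.3365, -1.2557) + 5.1 * (0.8192, 0.5736) = (0.3365 + 4.1777, -1.2557 + 2.9252) = (4.5141, 1.6695)
link 2: phi[2] = -75 + 110 + 140 = 175 deg
  cos(175 deg) = -0.9962, sin(175 deg) = 0.0872
  joint[3] = (4.5141, 1.6695) + 3.7 * (-0.9962, 0.0872) = (4.5141 + -3.6859, 1.6695 + 0.3225) = (0.8282, 1.9920)
End effector: (0.8282, 1.9920)

Answer: 0.8282 1.9920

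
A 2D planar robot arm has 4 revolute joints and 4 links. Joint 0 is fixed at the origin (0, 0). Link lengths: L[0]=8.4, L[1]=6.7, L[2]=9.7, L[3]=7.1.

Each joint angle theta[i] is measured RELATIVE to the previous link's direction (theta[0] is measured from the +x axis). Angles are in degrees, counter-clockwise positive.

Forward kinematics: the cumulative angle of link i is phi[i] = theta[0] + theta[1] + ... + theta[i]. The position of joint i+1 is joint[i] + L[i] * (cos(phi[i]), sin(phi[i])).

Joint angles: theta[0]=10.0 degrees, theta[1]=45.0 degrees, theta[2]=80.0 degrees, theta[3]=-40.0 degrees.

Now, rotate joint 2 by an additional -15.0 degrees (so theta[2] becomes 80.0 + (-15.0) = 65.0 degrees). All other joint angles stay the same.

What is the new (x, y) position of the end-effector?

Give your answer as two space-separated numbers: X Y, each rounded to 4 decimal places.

joint[0] = (0.0000, 0.0000)  (base)
link 0: phi[0] = 10 = 10 deg
  cos(10 deg) = 0.9848, sin(10 deg) = 0.1736
  joint[1] = (0.0000, 0.0000) + 8.4 * (0.9848, 0.1736) = (0.0000 + 8.2724, 0.0000 + 1.4586) = (8.2724, 1.4586)
link 1: phi[1] = 10 + 45 = 55 deg
  cos(55 deg) = 0.5736, sin(55 deg) = 0.8192
  joint[2] = (8.2724, 1.4586) + 6.7 * (0.5736, 0.8192) = (8.2724 + 3.8430, 1.4586 + 5.4883) = (12.1153, 6.9470)
link 2: phi[2] = 10 + 45 + 65 = 120 deg
  cos(120 deg) = -0.5000, sin(120 deg) = 0.8660
  joint[3] = (12.1153, 6.9470) + 9.7 * (-0.5000, 0.8660) = (12.1153 + -4.8500, 6.9470 + 8.4004) = (7.2653, 15.3474)
link 3: phi[3] = 10 + 45 + 65 + -40 = 80 deg
  cos(80 deg) = 0.1736, sin(80 deg) = 0.9848
  joint[4] = (7.2653, 15.3474) + 7.1 * (0.1736, 0.9848) = (7.2653 + 1.2329, 15.3474 + 6.9921) = (8.4982, 22.3395)
End effector: (8.4982, 22.3395)

Answer: 8.4982 22.3395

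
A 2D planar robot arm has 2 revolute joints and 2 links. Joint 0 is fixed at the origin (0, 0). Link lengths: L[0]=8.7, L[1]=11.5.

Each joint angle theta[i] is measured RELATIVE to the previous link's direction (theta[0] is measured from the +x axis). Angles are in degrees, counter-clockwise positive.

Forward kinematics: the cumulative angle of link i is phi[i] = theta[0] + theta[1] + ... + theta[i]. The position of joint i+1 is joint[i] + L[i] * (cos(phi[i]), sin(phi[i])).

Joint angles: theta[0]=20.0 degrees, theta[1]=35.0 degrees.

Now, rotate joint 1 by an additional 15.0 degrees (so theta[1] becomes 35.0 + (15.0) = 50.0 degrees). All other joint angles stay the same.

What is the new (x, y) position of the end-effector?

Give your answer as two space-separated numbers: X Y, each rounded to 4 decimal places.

joint[0] = (0.0000, 0.0000)  (base)
link 0: phi[0] = 20 = 20 deg
  cos(20 deg) = 0.9397, sin(20 deg) = 0.3420
  joint[1] = (0.0000, 0.0000) + 8.7 * (0.9397, 0.3420) = (0.0000 + 8.1753, 0.0000 + 2.9756) = (8.1753, 2.9756)
link 1: phi[1] = 20 + 50 = 70 deg
  cos(70 deg) = 0.3420, sin(70 deg) = 0.9397
  joint[2] = (8.1753, 2.9756) + 11.5 * (0.3420, 0.9397) = (8.1753 + 3.9332, 2.9756 + 10.8065) = (12.1086, 13.7820)
End effector: (12.1086, 13.7820)

Answer: 12.1086 13.7820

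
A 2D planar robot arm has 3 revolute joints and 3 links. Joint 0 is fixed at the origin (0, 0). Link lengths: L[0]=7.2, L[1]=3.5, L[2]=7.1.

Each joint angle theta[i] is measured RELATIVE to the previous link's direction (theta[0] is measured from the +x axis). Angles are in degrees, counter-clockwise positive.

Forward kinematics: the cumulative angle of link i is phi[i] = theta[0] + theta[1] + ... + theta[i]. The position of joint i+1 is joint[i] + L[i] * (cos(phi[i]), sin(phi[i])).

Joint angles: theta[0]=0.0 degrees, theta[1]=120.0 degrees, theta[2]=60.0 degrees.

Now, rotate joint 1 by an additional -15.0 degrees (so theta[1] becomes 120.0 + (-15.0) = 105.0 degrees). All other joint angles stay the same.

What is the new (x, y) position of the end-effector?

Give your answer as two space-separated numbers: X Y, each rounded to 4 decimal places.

joint[0] = (0.0000, 0.0000)  (base)
link 0: phi[0] = 0 = 0 deg
  cos(0 deg) = 1.0000, sin(0 deg) = 0.0000
  joint[1] = (0.0000, 0.0000) + 7.2 * (1.0000, 0.0000) = (0.0000 + 7.2000, 0.0000 + 0.0000) = (7.2000, 0.0000)
link 1: phi[1] = 0 + 105 = 105 deg
  cos(105 deg) = -0.2588, sin(105 deg) = 0.9659
  joint[2] = (7.2000, 0.0000) + 3.5 * (-0.2588, 0.9659) = (7.2000 + -0.9059, 0.0000 + 3.3807) = (6.2941, 3.3807)
link 2: phi[2] = 0 + 105 + 60 = 165 deg
  cos(165 deg) = -0.9659, sin(165 deg) = 0.2588
  joint[3] = (6.2941, 3.3807) + 7.1 * (-0.9659, 0.2588) = (6.2941 + -6.8581, 3.3807 + 1.8376) = (-0.5639, 5.2184)
End effector: (-0.5639, 5.2184)

Answer: -0.5639 5.2184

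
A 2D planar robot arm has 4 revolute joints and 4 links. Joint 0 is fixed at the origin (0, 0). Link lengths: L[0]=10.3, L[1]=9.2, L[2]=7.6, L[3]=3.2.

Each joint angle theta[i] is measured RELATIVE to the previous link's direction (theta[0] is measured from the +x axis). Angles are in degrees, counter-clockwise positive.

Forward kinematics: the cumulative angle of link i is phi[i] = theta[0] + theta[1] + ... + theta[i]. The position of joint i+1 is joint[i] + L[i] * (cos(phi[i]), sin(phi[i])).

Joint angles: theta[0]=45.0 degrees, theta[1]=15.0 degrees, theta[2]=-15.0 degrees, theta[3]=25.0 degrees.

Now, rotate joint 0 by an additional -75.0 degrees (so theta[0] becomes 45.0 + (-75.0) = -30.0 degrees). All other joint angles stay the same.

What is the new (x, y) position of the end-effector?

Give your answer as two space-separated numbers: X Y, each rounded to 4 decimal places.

joint[0] = (0.0000, 0.0000)  (base)
link 0: phi[0] = -30 = -30 deg
  cos(-30 deg) = 0.8660, sin(-30 deg) = -0.5000
  joint[1] = (0.0000, 0.0000) + 10.3 * (0.8660, -0.5000) = (0.0000 + 8.9201, 0.0000 + -5.1500) = (8.9201, -5.1500)
link 1: phi[1] = -30 + 15 = -15 deg
  cos(-15 deg) = 0.9659, sin(-15 deg) = -0.2588
  joint[2] = (8.9201, -5.1500) + 9.2 * (0.9659, -0.2588) = (8.9201 + 8.8865, -5.1500 + -2.3811) = (17.8066, -7.5311)
link 2: phi[2] = -30 + 15 + -15 = -30 deg
  cos(-30 deg) = 0.8660, sin(-30 deg) = -0.5000
  joint[3] = (17.8066, -7.5311) + 7.6 * (0.8660, -0.5000) = (17.8066 + 6.5818, -7.5311 + -3.8000) = (24.3884, -11.3311)
link 3: phi[3] = -30 + 15 + -15 + 25 = -5 deg
  cos(-5 deg) = 0.9962, sin(-5 deg) = -0.0872
  joint[4] = (24.3884, -11.3311) + 3.2 * (0.9962, -0.0872) = (24.3884 + 3.1878, -11.3311 + -0.2789) = (27.5762, -11.6100)
End effector: (27.5762, -11.6100)

Answer: 27.5762 -11.6100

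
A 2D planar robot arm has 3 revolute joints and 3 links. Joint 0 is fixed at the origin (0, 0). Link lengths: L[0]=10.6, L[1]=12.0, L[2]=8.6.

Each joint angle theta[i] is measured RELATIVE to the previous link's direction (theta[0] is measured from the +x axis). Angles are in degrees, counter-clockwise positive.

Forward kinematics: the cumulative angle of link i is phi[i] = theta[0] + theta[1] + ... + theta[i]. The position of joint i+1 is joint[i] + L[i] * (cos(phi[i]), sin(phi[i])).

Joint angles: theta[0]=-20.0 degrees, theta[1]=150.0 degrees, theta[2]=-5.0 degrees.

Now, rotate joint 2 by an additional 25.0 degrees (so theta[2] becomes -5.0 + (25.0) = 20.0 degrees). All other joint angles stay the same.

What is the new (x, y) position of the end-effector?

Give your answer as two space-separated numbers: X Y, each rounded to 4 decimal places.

Answer: -5.2005 9.8671

Derivation:
joint[0] = (0.0000, 0.0000)  (base)
link 0: phi[0] = -20 = -20 deg
  cos(-20 deg) = 0.9397, sin(-20 deg) = -0.3420
  joint[1] = (0.0000, 0.0000) + 10.6 * (0.9397, -0.3420) = (0.0000 + 9.9607, 0.0000 + -3.6254) = (9.9607, -3.6254)
link 1: phi[1] = -20 + 150 = 130 deg
  cos(130 deg) = -0.6428, sin(130 deg) = 0.7660
  joint[2] = (9.9607, -3.6254) + 12 * (-0.6428, 0.7660) = (9.9607 + -7.7135, -3.6254 + 9.1925) = (2.2473, 5.5671)
link 2: phi[2] = -20 + 150 + 20 = 150 deg
  cos(150 deg) = -0.8660, sin(150 deg) = 0.5000
  joint[3] = (2.2473, 5.5671) + 8.6 * (-0.8660, 0.5000) = (2.2473 + -7.4478, 5.5671 + 4.3000) = (-5.2005, 9.8671)
End effector: (-5.2005, 9.8671)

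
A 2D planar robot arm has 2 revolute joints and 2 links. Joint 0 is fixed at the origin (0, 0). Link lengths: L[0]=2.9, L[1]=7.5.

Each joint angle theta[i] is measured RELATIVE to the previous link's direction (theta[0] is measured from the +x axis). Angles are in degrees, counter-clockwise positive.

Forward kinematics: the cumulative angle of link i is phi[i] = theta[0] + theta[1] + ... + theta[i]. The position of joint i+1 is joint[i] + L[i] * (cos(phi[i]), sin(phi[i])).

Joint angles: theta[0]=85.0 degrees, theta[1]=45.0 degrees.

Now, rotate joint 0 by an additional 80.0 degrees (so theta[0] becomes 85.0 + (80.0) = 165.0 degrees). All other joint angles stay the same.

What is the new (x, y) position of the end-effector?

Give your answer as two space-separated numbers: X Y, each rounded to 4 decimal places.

joint[0] = (0.0000, 0.0000)  (base)
link 0: phi[0] = 165 = 165 deg
  cos(165 deg) = -0.9659, sin(165 deg) = 0.2588
  joint[1] = (0.0000, 0.0000) + 2.9 * (-0.9659, 0.2588) = (0.0000 + -2.8012, 0.0000 + 0.7506) = (-2.8012, 0.7506)
link 1: phi[1] = 165 + 45 = 210 deg
  cos(210 deg) = -0.8660, sin(210 deg) = -0.5000
  joint[2] = (-2.8012, 0.7506) + 7.5 * (-0.8660, -0.5000) = (-2.8012 + -6.4952, 0.7506 + -3.7500) = (-9.2964, -2.9994)
End effector: (-9.2964, -2.9994)

Answer: -9.2964 -2.9994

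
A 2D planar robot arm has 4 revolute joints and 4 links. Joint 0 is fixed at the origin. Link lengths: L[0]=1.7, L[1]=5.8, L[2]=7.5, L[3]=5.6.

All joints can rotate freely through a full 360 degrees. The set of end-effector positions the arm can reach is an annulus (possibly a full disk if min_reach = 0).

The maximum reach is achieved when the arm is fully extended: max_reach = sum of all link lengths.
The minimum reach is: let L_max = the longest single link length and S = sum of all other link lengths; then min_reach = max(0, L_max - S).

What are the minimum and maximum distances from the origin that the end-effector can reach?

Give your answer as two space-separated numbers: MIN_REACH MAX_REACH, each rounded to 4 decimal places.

Link lengths: [1.7, 5.8, 7.5, 5.6]
max_reach = 1.7 + 5.8 + 7.5 + 5.6 = 20.6
L_max = max([1.7, 5.8, 7.5, 5.6]) = 7.5
S (sum of others) = 20.6 - 7.5 = 13.1
min_reach = max(0, 7.5 - 13.1) = max(0, -5.6) = 0

Answer: 0.0000 20.6000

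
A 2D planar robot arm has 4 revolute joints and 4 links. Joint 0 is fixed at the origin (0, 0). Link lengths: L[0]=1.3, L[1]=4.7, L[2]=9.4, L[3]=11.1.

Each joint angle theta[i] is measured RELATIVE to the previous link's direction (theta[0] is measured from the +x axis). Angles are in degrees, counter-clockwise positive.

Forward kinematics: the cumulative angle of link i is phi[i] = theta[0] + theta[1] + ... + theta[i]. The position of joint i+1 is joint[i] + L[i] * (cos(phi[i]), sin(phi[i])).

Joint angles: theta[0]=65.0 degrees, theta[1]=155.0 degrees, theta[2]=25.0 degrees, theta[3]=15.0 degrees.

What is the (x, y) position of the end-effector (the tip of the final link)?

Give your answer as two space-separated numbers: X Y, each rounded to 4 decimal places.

joint[0] = (0.0000, 0.0000)  (base)
link 0: phi[0] = 65 = 65 deg
  cos(65 deg) = 0.4226, sin(65 deg) = 0.9063
  joint[1] = (0.0000, 0.0000) + 1.3 * (0.4226, 0.9063) = (0.0000 + 0.5494, 0.0000 + 1.1782) = (0.5494, 1.1782)
link 1: phi[1] = 65 + 155 = 220 deg
  cos(220 deg) = -0.7660, sin(220 deg) = -0.6428
  joint[2] = (0.5494, 1.1782) + 4.7 * (-0.7660, -0.6428) = (0.5494 + -3.6004, 1.1782 + -3.0211) = (-3.0510, -1.8429)
link 2: phi[2] = 65 + 155 + 25 = 245 deg
  cos(245 deg) = -0.4226, sin(245 deg) = -0.9063
  joint[3] = (-3.0510, -1.8429) + 9.4 * (-0.4226, -0.9063) = (-3.0510 + -3.9726, -1.8429 + -8.5193) = (-7.0236, -10.3622)
link 3: phi[3] = 65 + 155 + 25 + 15 = 260 deg
  cos(260 deg) = -0.1736, sin(260 deg) = -0.9848
  joint[4] = (-7.0236, -10.3622) + 11.1 * (-0.1736, -0.9848) = (-7.0236 + -1.9275, -10.3622 + -10.9314) = (-8.9511, -21.2936)
End effector: (-8.9511, -21.2936)

Answer: -8.9511 -21.2936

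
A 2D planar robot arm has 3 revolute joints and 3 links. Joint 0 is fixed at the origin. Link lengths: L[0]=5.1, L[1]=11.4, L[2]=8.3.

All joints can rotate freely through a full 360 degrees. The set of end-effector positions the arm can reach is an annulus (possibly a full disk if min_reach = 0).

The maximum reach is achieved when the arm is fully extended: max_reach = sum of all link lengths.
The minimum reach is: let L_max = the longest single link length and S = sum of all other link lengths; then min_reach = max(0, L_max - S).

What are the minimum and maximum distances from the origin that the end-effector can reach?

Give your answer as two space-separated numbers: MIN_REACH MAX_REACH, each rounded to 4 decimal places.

Link lengths: [5.1, 11.4, 8.3]
max_reach = 5.1 + 11.4 + 8.3 = 24.8
L_max = max([5.1, 11.4, 8.3]) = 11.4
S (sum of others) = 24.8 - 11.4 = 13.4
min_reach = max(0, 11.4 - 13.4) = max(0, -2) = 0

Answer: 0.0000 24.8000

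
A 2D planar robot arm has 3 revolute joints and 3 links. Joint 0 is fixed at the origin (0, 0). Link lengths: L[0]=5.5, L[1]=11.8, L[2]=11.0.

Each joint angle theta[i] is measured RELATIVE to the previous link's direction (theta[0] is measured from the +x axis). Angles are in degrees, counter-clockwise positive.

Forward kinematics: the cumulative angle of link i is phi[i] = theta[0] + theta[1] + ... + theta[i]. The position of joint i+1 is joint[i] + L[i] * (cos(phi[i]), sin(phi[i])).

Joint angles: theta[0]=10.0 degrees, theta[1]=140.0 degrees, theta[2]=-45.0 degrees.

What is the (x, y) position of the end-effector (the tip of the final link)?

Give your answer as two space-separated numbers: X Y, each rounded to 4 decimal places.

Answer: -7.6497 17.4802

Derivation:
joint[0] = (0.0000, 0.0000)  (base)
link 0: phi[0] = 10 = 10 deg
  cos(10 deg) = 0.9848, sin(10 deg) = 0.1736
  joint[1] = (0.0000, 0.0000) + 5.5 * (0.9848, 0.1736) = (0.0000 + 5.4164, 0.0000 + 0.9551) = (5.4164, 0.9551)
link 1: phi[1] = 10 + 140 = 150 deg
  cos(150 deg) = -0.8660, sin(150 deg) = 0.5000
  joint[2] = (5.4164, 0.9551) + 11.8 * (-0.8660, 0.5000) = (5.4164 + -10.2191, 0.9551 + 5.9000) = (-4.8027, 6.8551)
link 2: phi[2] = 10 + 140 + -45 = 105 deg
  cos(105 deg) = -0.2588, sin(105 deg) = 0.9659
  joint[3] = (-4.8027, 6.8551) + 11 * (-0.2588, 0.9659) = (-4.8027 + -2.8470, 6.8551 + 10.6252) = (-7.6497, 17.4802)
End effector: (-7.6497, 17.4802)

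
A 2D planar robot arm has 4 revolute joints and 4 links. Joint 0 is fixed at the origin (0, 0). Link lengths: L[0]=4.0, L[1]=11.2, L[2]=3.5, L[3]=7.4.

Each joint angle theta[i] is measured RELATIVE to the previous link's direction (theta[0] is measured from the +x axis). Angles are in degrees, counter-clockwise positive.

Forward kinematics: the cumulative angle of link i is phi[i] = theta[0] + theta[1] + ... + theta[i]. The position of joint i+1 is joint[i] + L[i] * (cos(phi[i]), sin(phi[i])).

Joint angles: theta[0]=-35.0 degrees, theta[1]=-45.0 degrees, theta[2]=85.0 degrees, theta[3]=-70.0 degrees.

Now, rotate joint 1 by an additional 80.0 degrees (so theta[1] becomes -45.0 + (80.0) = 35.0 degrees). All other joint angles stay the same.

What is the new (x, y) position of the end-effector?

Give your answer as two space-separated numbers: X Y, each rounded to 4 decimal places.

Answer: 21.9295 3.1076

Derivation:
joint[0] = (0.0000, 0.0000)  (base)
link 0: phi[0] = -35 = -35 deg
  cos(-35 deg) = 0.8192, sin(-35 deg) = -0.5736
  joint[1] = (0.0000, 0.0000) + 4 * (0.8192, -0.5736) = (0.0000 + 3.2766, 0.0000 + -2.2943) = (3.2766, -2.2943)
link 1: phi[1] = -35 + 35 = 0 deg
  cos(0 deg) = 1.0000, sin(0 deg) = 0.0000
  joint[2] = (3.2766, -2.2943) + 11.2 * (1.0000, 0.0000) = (3.2766 + 11.2000, -2.2943 + 0.0000) = (14.4766, -2.2943)
link 2: phi[2] = -35 + 35 + 85 = 85 deg
  cos(85 deg) = 0.0872, sin(85 deg) = 0.9962
  joint[3] = (14.4766, -2.2943) + 3.5 * (0.0872, 0.9962) = (14.4766 + 0.3050, -2.2943 + 3.4867) = (14.7817, 1.1924)
link 3: phi[3] = -35 + 35 + 85 + -70 = 15 deg
  cos(15 deg) = 0.9659, sin(15 deg) = 0.2588
  joint[4] = (14.7817, 1.1924) + 7.4 * (0.9659, 0.2588) = (14.7817 + 7.1479, 1.1924 + 1.9153) = (21.9295, 3.1076)
End effector: (21.9295, 3.1076)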